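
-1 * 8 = -8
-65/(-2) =65/2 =32.50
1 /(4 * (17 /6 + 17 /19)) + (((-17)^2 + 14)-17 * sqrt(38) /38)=257607 /850-17 * sqrt(38) /38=300.31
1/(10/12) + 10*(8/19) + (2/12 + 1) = 3749/570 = 6.58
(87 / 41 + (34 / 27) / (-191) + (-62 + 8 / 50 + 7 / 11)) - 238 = -17274249922 / 58145175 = -297.09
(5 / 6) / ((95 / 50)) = 25 / 57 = 0.44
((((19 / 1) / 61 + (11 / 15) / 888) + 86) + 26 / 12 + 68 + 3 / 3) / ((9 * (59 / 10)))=127954811 / 43144812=2.97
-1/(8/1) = -1/8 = -0.12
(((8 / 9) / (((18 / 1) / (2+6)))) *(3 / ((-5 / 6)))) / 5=-64 / 225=-0.28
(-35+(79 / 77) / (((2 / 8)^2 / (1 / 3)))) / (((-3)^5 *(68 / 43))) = 293303 / 3817044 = 0.08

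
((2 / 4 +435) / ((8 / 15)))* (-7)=-91455 / 16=-5715.94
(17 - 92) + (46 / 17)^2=-19559 / 289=-67.68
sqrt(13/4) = sqrt(13)/2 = 1.80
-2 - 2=-4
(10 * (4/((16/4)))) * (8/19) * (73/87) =5840/1653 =3.53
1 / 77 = 0.01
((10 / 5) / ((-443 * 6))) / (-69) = 1 / 91701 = 0.00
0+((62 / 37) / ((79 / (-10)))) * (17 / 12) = -2635 / 8769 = -0.30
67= 67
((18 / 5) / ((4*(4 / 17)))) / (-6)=-51 / 80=-0.64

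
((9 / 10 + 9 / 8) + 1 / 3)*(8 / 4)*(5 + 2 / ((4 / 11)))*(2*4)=1981 / 5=396.20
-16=-16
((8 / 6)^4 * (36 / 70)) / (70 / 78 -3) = -3328 / 4305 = -0.77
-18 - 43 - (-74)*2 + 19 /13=1150 /13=88.46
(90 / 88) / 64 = 45 / 2816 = 0.02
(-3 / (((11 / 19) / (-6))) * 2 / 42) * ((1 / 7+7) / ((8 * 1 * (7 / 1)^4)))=1425 / 2588278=0.00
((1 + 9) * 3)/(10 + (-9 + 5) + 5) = 30/11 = 2.73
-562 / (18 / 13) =-3653 / 9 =-405.89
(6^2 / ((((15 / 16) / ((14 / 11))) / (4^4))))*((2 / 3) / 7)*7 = 458752 / 55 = 8340.95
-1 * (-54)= 54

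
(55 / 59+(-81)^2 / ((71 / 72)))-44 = 27690717 / 4189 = 6610.34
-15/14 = -1.07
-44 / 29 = -1.52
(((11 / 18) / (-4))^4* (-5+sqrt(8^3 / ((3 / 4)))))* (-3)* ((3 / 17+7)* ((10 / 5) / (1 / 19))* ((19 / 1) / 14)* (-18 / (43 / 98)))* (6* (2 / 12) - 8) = 78990317945 / 90948096 - 15798063589* sqrt(6) / 8526384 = -3670.00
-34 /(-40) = 17 /20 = 0.85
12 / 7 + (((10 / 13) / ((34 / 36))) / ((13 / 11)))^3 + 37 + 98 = 22748742518469 / 165998788319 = 137.04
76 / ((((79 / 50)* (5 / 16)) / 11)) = 133760 / 79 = 1693.16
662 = 662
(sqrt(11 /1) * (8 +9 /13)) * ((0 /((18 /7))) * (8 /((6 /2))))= 0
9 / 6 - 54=-52.50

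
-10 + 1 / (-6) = -61 / 6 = -10.17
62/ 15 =4.13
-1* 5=-5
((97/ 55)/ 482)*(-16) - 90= -1193726/ 13255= -90.06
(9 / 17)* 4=2.12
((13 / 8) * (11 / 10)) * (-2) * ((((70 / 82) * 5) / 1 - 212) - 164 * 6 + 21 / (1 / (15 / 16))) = 109947123 / 26240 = 4190.06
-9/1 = -9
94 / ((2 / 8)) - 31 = 345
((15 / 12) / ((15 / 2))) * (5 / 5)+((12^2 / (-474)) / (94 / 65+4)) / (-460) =107281 / 643218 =0.17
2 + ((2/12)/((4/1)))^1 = 49/24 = 2.04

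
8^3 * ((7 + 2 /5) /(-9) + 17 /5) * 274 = 16273408 /45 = 361631.29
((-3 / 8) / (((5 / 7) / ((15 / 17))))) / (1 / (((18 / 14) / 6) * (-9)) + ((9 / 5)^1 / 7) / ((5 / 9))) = 297675 / 35768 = 8.32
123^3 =1860867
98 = 98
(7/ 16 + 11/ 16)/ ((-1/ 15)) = -16.88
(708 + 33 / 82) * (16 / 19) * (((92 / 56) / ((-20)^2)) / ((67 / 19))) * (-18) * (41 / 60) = -59823 / 7000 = -8.55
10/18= 5/9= 0.56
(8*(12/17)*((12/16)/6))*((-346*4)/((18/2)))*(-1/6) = 2768/153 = 18.09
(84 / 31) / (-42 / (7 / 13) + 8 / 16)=-168 / 4805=-0.03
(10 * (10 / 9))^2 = 10000 / 81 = 123.46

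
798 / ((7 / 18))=2052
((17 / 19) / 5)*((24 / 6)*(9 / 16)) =153 / 380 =0.40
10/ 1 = 10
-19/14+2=9/14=0.64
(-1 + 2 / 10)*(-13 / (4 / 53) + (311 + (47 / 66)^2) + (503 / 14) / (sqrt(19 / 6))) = -606604 / 5445-1006*sqrt(114) / 665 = -127.56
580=580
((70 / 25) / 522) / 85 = 7 / 110925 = 0.00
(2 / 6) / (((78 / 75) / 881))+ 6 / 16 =88217 / 312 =282.75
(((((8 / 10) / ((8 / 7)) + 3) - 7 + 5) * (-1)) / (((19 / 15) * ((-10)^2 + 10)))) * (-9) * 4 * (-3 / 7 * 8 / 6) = -1836 / 7315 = -0.25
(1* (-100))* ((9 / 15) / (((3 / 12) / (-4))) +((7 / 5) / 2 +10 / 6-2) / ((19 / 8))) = 53840 / 57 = 944.56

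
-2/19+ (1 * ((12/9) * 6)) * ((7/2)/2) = 13.89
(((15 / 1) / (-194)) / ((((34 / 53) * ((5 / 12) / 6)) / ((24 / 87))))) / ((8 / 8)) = -22896 / 47821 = -0.48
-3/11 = -0.27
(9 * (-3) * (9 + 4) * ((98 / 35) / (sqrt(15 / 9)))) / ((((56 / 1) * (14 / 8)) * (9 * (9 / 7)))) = -13 * sqrt(15) / 75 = -0.67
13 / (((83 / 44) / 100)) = 689.16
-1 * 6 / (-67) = 6 / 67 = 0.09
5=5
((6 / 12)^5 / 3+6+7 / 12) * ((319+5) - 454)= -13715 / 16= -857.19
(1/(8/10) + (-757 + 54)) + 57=-644.75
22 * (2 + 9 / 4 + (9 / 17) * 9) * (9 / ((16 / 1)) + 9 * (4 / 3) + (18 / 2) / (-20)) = 2402.19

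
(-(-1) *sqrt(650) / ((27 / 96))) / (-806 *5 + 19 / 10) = -1600 *sqrt(26) / 362529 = -0.02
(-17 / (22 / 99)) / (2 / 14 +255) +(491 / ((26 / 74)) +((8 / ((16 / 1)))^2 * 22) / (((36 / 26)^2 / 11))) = 10747725803 / 7522632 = 1428.72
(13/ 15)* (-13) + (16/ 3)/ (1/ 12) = 791/ 15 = 52.73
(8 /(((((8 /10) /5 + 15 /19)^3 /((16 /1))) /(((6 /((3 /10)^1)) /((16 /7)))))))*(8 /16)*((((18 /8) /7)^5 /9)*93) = 326966922421875 /14096190480064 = 23.20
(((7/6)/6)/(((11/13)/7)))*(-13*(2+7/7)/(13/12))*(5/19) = -3185/209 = -15.24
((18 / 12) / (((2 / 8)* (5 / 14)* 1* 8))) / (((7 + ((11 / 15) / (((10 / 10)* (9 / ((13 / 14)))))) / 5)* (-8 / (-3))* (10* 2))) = 0.01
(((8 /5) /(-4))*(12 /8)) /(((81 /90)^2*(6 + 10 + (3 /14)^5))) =-10756480 /232346529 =-0.05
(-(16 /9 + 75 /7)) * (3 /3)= -12.49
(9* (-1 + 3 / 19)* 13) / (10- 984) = 0.10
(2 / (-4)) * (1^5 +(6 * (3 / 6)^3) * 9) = -31 / 8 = -3.88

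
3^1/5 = 3/5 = 0.60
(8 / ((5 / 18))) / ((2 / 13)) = 936 / 5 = 187.20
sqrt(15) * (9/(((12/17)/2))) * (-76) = -1938 * sqrt(15) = -7505.84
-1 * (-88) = 88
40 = 40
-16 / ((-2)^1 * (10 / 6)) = 24 / 5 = 4.80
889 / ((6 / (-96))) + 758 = -13466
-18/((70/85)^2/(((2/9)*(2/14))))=-0.84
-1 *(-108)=108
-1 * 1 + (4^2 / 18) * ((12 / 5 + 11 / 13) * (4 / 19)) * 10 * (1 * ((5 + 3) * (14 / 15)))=1479103 / 33345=44.36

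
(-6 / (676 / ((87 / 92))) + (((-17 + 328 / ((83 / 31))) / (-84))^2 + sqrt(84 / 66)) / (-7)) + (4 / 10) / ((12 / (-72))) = -2.79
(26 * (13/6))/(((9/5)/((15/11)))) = 4225/99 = 42.68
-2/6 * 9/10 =-3/10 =-0.30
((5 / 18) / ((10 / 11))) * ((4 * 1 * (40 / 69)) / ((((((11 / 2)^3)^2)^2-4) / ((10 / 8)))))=2252800 / 1948964011769277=0.00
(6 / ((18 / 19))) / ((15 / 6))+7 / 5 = 59 / 15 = 3.93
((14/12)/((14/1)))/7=1/84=0.01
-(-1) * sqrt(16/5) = 4 * sqrt(5)/5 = 1.79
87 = 87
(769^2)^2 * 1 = 349707832321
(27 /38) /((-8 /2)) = -27 /152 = -0.18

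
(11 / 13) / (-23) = -11 / 299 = -0.04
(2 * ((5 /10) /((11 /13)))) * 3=39 /11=3.55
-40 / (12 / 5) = -16.67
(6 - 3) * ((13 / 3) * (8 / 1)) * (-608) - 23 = -63255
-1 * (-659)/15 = 659/15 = 43.93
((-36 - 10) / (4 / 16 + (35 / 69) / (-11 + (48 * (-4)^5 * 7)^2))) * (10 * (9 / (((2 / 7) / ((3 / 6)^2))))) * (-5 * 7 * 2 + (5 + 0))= 1538648070415870050 / 1633644498001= 941850.00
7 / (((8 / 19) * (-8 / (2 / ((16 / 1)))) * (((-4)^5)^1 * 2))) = 133 / 1048576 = 0.00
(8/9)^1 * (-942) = -2512/3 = -837.33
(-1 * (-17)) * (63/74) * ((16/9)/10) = 476/185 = 2.57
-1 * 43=-43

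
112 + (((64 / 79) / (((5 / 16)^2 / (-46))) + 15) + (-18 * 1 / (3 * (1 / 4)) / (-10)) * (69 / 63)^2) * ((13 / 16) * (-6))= 1459483269 / 774200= 1885.15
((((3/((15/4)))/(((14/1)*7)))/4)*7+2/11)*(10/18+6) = 8909/6930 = 1.29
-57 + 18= -39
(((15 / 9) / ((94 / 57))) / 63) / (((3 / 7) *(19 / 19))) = 95 / 2538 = 0.04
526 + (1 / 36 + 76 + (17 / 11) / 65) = 15496807 / 25740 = 602.05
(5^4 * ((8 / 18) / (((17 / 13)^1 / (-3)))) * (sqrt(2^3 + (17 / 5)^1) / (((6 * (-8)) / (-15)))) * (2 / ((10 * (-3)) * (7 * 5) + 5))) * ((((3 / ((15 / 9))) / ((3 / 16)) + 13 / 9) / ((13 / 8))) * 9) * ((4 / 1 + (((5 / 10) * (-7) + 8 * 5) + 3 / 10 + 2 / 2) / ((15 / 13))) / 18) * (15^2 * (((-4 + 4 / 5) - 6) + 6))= -73078880 * sqrt(285) / 10659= -115743.83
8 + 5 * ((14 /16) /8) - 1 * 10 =-93 /64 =-1.45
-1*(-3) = 3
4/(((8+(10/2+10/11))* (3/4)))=0.38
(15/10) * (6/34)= 9/34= 0.26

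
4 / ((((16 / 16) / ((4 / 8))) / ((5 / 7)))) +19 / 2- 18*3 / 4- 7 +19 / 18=-1073 / 126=-8.52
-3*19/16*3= -171/16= -10.69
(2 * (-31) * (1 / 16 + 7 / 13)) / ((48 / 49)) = -189875 / 4992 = -38.04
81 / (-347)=-81 / 347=-0.23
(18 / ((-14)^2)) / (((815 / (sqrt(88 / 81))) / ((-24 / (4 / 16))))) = -96 * sqrt(22) / 39935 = -0.01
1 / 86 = 0.01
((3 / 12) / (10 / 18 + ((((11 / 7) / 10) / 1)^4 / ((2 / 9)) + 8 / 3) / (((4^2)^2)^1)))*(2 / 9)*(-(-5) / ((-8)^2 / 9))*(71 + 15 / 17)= 5281239600000 / 1064527520657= 4.96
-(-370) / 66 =185 / 33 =5.61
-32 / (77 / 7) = -32 / 11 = -2.91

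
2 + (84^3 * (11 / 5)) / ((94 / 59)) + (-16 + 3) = 192329863 / 235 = 818424.95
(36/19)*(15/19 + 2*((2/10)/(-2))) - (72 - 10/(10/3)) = -122529/1805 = -67.88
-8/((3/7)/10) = -560/3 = -186.67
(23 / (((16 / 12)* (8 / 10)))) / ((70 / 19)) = 1311 / 224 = 5.85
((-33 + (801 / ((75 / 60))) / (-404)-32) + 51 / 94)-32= -4654129 / 47470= -98.04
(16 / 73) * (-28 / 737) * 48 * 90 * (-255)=493516800 / 53801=9173.00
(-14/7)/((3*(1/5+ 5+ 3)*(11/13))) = -0.10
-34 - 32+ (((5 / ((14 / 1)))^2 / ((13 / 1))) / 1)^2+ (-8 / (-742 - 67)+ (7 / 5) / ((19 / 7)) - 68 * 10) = -371966310236041 / 498966023920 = -745.47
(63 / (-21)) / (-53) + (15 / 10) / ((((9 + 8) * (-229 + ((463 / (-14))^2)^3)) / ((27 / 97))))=16244506636487788593 / 286986283816107165335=0.06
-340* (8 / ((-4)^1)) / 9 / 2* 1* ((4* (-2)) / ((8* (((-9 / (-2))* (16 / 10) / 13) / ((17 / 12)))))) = -93925 / 972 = -96.63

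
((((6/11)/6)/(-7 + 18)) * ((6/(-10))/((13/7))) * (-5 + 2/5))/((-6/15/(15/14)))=-207/6292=-0.03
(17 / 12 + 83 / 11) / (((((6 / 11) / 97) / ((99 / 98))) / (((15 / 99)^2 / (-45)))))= -81965 / 99792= -0.82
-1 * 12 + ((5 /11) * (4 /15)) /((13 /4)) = -5132 /429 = -11.96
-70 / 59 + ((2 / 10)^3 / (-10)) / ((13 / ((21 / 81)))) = -30712913 / 25886250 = -1.19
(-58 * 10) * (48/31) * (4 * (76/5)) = -1692672/31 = -54602.32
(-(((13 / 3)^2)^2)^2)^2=665416609183179841 / 43046721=15458009198.50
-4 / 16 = -1 / 4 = -0.25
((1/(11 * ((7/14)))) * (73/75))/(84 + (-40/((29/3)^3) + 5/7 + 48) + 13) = 12462779/10258553250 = 0.00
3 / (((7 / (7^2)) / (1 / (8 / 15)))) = 315 / 8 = 39.38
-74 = -74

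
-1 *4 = -4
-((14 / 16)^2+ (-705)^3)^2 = -502915068192098738401 / 4096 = -122781999070336606.05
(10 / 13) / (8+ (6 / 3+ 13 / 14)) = 140 / 1989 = 0.07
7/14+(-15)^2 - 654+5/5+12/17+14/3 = -43057/102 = -422.13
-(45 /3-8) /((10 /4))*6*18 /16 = -189 /10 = -18.90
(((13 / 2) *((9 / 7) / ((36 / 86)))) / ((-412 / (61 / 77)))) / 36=-34099 / 31977792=-0.00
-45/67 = -0.67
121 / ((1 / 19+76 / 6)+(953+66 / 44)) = 13794 / 110263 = 0.13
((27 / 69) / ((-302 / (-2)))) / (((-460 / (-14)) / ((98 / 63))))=49 / 399395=0.00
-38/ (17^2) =-0.13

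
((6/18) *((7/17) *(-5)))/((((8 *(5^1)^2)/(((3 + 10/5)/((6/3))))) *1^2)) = -0.01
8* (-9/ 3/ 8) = -3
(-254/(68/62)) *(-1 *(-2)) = -463.18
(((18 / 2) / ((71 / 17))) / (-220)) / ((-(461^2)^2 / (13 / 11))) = 1989 / 7760280444272620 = 0.00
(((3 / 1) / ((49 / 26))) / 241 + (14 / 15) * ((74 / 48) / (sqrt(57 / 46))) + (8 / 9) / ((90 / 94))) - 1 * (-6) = 259 * sqrt(2622) / 10260 + 33167644 / 4782645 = 8.23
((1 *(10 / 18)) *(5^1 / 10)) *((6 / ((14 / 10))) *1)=25 / 21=1.19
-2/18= -1/9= -0.11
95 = 95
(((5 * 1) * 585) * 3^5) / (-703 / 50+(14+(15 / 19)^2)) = 1261875.55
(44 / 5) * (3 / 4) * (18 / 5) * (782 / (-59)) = -464508 / 1475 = -314.92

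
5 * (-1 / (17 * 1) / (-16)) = 5 / 272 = 0.02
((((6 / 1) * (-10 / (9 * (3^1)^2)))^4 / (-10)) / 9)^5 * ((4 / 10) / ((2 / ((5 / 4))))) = -262144000000000000000 / 2503155504993241601315571986085849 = -0.00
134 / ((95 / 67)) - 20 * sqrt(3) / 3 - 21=6983 / 95 - 20 * sqrt(3) / 3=61.96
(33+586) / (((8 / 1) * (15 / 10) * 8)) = 619 / 96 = 6.45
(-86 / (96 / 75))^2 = 4514.16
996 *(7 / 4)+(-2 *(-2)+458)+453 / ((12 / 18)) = 5769 / 2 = 2884.50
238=238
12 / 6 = 2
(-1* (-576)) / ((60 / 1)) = 48 / 5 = 9.60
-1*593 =-593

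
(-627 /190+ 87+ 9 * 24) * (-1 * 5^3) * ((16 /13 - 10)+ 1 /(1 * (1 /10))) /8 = -74925 /13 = -5763.46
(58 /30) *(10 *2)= 116 /3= 38.67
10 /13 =0.77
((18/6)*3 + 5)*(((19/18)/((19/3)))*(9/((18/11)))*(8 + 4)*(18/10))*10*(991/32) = 686763/8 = 85845.38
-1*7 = -7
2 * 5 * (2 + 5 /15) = 70 /3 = 23.33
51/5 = 10.20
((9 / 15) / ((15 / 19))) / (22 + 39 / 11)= 209 / 7025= 0.03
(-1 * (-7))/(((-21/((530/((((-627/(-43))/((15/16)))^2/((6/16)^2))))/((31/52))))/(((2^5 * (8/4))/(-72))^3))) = 159245125/1316195892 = 0.12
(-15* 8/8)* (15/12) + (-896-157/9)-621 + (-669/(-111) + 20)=-2034187/1332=-1527.17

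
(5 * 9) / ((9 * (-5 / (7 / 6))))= -7 / 6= -1.17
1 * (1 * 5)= 5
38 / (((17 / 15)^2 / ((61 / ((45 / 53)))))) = 614270 / 289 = 2125.50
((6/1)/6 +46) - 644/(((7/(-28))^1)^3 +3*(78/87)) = -137429/709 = -193.83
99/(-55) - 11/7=-118/35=-3.37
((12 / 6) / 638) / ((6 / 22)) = 1 / 87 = 0.01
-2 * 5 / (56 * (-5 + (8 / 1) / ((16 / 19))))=-5 / 126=-0.04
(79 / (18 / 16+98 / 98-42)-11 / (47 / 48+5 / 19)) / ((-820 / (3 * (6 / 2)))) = 801054 / 6735685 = 0.12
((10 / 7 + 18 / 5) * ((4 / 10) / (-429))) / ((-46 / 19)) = 304 / 156975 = 0.00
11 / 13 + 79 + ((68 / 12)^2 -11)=11812 / 117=100.96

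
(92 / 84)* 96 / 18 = 368 / 63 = 5.84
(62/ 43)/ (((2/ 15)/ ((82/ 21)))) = 42.23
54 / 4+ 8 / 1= 21.50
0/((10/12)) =0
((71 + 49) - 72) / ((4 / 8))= 96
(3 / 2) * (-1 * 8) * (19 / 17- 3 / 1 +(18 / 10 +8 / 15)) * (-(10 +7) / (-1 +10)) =10.22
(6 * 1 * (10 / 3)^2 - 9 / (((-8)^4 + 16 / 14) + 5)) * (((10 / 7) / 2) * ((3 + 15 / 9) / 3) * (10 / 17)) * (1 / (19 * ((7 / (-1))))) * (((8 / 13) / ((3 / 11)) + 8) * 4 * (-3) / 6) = 91884976000 / 13673123919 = 6.72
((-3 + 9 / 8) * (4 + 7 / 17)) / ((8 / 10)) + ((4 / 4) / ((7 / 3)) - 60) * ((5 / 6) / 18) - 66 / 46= -11455561 / 788256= -14.53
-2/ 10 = -1/ 5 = -0.20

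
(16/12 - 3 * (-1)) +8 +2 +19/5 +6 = 24.13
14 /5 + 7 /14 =33 /10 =3.30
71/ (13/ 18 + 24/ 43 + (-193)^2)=54954/ 28831717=0.00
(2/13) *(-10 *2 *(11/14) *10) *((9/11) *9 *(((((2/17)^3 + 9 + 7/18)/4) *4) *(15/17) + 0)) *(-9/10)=1327.54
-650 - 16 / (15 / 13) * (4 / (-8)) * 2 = -636.13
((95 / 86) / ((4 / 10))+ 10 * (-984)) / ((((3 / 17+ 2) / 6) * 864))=-28764085 / 916416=-31.39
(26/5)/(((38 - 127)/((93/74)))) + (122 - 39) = 1365386/16465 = 82.93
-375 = -375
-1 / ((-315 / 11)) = 11 / 315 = 0.03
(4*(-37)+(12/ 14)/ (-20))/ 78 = -1.90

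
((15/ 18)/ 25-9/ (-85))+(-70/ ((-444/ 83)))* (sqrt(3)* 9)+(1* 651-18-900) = -136099/ 510+8715* sqrt(3)/ 74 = -62.88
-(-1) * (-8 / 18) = -4 / 9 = -0.44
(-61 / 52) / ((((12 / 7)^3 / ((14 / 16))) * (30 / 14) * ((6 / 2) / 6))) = -0.19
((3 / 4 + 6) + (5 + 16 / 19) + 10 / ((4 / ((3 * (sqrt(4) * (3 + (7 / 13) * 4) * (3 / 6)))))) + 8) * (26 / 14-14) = -719.42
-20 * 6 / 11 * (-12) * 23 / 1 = 33120 / 11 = 3010.91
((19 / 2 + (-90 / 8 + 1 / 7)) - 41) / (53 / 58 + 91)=-0.46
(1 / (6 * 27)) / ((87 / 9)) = 1 / 1566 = 0.00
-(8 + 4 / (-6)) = -22 / 3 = -7.33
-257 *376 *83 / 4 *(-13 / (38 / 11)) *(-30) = -4300969530 / 19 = -226366817.37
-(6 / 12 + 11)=-11.50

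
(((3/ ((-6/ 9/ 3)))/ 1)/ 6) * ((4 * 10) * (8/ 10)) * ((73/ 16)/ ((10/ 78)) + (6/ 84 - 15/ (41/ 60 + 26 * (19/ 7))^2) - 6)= -133865633964249/ 62693773030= -2135.23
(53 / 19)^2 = 2809 / 361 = 7.78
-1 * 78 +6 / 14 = -77.57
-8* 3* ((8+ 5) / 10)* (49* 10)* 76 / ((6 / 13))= -2517424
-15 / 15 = -1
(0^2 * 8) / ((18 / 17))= 0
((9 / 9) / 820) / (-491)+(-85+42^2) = 1679.00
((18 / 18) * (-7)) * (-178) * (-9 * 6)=-67284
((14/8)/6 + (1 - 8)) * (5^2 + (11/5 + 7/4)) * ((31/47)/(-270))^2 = -29861153/25765776000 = -0.00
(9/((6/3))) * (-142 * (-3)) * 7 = 13419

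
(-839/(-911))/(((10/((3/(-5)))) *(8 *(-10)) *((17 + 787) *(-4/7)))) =-5873/3906368000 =-0.00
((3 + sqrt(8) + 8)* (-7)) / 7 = -11 - 2* sqrt(2) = -13.83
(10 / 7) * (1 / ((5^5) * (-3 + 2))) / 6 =-1 / 13125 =-0.00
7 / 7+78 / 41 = 119 / 41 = 2.90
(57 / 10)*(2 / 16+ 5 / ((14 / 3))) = 3819 / 560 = 6.82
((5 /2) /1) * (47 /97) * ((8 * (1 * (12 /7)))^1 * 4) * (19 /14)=428640 /4753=90.18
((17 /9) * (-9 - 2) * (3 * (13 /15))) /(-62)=2431 /2790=0.87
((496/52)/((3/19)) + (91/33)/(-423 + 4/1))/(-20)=-3619207/1198340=-3.02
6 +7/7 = 7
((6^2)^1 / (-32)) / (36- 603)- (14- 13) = -503 / 504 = -1.00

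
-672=-672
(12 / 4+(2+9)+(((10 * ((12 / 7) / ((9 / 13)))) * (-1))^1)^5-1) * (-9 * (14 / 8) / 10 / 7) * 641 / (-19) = -70665361.45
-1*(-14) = 14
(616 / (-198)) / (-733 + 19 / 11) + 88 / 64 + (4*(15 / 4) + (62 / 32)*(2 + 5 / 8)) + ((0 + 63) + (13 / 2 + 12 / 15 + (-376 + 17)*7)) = -28046034427 / 11583360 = -2421.23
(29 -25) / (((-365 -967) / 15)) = -5 / 111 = -0.05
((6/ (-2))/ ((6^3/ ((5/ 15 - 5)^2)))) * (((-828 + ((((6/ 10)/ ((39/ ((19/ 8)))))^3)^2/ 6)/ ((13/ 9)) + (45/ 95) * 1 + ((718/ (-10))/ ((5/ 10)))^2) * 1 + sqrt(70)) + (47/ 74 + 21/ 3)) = -116872462117588344880022807/ 19513828985683968000000 - 49 * sqrt(70)/ 162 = -5991.74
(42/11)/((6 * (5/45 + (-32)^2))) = 63/101387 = 0.00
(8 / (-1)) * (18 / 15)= -48 / 5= -9.60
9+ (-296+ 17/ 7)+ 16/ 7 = -1976/ 7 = -282.29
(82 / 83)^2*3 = 20172 / 6889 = 2.93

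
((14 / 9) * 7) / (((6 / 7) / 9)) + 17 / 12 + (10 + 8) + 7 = 563 / 4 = 140.75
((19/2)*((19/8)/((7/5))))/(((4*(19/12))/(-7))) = -285/16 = -17.81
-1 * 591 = -591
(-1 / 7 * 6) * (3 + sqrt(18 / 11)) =-18 / 7- 18 * sqrt(22) / 77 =-3.67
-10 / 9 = -1.11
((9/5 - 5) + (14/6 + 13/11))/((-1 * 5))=-52/825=-0.06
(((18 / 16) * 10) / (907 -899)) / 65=9 / 416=0.02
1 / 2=0.50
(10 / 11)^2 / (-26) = -50 / 1573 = -0.03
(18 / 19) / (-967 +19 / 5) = -45 / 45752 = -0.00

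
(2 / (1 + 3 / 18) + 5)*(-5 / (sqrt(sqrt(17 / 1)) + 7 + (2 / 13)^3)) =-1880874335508000885 / 389613845388958288 -38345286485302485*sqrt(17) / 389613845388958288 + 5475050003783035*17^(3 / 4) / 389613845388958288 + 268556633204073435*17^(1 / 4) / 389613845388958288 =-3.72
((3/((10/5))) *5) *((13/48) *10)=20.31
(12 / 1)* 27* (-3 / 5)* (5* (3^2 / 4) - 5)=-1215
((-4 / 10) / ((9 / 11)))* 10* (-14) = 616 / 9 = 68.44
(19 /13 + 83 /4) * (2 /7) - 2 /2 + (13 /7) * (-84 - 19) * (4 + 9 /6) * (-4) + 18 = 770157 /182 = 4231.63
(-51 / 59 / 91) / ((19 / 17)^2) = -14739 / 1938209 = -0.01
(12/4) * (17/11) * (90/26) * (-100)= -229500/143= -1604.90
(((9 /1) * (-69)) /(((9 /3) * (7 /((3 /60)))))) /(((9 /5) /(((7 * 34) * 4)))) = -782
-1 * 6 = -6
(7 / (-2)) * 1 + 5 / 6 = -8 / 3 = -2.67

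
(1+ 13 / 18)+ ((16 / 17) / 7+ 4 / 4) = 6119 / 2142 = 2.86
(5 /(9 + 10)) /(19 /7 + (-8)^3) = -0.00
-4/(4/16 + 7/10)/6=-40/57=-0.70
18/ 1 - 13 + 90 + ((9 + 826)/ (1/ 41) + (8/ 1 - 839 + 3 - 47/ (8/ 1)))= 267969/ 8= 33496.12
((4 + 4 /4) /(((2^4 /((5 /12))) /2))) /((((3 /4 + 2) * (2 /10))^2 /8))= 2500 /363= 6.89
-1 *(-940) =940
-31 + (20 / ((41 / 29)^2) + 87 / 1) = 110956 / 1681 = 66.01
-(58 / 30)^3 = -24389 / 3375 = -7.23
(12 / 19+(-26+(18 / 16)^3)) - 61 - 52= -1332197 / 9728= -136.94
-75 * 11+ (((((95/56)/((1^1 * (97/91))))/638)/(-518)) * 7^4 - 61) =-32460373237/36636512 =-886.01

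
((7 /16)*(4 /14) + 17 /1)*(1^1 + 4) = 685 /8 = 85.62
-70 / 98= -5 / 7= -0.71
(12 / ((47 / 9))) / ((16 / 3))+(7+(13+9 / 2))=4687 / 188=24.93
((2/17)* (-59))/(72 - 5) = -118/1139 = -0.10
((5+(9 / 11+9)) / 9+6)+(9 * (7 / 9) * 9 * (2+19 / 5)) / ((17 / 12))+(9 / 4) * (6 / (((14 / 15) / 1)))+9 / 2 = 67043353 / 235620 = 284.54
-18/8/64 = -9/256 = -0.04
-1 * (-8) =8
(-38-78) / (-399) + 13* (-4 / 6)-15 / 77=-12539 / 1463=-8.57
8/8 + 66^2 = 4357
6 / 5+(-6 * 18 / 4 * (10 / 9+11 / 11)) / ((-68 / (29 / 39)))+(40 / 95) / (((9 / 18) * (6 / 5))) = 636163 / 251940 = 2.53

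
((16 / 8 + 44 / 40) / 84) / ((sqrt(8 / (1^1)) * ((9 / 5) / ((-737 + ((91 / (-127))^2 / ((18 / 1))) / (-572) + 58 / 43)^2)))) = 723118916066722731722425 * sqrt(2) / 260684914984579160064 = 3922.91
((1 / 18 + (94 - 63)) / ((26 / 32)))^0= 1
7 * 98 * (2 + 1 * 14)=10976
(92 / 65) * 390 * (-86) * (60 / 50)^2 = -1708992 / 25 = -68359.68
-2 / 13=-0.15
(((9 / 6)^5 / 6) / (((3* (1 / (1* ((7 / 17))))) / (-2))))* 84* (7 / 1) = -204.29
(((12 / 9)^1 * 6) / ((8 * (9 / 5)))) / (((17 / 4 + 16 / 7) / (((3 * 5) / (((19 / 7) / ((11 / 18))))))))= 26950 / 93879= 0.29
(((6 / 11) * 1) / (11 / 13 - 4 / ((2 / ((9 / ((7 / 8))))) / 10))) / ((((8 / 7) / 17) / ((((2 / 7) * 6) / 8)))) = -0.01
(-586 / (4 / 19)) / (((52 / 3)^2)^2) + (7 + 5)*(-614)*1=-107744424303 / 14623232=-7368.03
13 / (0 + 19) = 13 / 19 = 0.68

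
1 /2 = 0.50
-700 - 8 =-708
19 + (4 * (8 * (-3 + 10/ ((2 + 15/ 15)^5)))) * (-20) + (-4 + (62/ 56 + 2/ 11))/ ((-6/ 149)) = 296380247/ 149688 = 1979.99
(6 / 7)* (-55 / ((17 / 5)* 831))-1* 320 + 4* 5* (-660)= -445660310 / 32963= -13520.02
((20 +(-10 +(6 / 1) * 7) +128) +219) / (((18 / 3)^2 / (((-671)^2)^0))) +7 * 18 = 1645 / 12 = 137.08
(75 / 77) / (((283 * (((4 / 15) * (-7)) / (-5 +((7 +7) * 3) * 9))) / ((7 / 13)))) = -419625 / 1133132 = -0.37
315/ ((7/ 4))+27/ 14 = 2547/ 14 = 181.93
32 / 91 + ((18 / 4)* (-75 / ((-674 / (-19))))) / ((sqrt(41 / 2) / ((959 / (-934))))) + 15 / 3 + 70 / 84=12299175* sqrt(82) / 51620312 + 3377 / 546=8.34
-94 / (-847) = 94 / 847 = 0.11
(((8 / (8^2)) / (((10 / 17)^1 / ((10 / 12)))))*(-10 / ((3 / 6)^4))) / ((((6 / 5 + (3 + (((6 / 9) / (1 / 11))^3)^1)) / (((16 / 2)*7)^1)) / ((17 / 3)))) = -1213800 / 53807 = -22.56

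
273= 273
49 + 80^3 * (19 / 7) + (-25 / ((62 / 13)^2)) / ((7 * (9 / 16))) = 84140421707 / 60543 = 1389763.01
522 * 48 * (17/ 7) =425952/ 7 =60850.29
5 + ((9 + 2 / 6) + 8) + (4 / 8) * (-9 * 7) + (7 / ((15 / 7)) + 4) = -1.90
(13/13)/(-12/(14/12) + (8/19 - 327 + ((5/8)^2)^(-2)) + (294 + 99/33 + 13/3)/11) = -2743125/830939531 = -0.00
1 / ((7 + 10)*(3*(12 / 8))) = 0.01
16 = 16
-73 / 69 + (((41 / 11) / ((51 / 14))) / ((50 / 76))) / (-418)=-3767227 / 3548325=-1.06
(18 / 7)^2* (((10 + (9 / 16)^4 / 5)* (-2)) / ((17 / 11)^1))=-85.74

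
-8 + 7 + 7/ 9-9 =-83/ 9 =-9.22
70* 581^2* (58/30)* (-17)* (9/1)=-6989538066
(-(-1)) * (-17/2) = -8.50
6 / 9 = 2 / 3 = 0.67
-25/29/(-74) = 25/2146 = 0.01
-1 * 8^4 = -4096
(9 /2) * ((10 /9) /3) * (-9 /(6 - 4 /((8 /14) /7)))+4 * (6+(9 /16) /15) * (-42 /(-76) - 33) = -25596777 /32680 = -783.26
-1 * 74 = -74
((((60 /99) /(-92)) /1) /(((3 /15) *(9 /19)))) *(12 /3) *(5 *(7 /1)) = -9.74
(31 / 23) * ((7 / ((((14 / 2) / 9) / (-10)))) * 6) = -16740 / 23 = -727.83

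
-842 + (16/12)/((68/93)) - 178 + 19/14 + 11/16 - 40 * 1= -2010875/1904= -1056.13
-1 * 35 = -35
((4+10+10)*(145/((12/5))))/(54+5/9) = 13050/491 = 26.58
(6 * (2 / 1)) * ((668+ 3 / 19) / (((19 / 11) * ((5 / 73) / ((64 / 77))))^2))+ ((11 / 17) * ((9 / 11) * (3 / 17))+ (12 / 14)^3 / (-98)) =65923715033488839 / 166578462785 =395751.73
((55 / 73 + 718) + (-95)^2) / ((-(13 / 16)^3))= -2913460224 / 160381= -18165.87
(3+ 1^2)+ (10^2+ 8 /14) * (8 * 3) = 16924 /7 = 2417.71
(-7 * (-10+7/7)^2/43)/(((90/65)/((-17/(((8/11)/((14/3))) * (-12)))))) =-119119/1376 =-86.57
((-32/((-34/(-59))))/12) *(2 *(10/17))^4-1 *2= -46279142/4259571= -10.86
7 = 7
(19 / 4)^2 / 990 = 361 / 15840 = 0.02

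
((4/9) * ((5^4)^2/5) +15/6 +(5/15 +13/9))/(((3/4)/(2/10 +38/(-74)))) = -2685516/185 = -14516.30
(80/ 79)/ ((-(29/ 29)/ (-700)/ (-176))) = -9856000/ 79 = -124759.49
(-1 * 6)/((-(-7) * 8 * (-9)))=1/84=0.01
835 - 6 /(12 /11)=1659 /2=829.50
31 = 31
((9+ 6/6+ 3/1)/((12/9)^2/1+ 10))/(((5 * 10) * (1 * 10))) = 117/53000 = 0.00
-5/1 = -5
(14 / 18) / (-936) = -7 / 8424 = -0.00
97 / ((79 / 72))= 88.41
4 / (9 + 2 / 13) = 0.44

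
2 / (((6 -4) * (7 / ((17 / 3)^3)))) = 4913 / 189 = 25.99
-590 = -590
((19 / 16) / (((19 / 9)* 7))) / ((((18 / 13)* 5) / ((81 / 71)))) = 1053 / 79520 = 0.01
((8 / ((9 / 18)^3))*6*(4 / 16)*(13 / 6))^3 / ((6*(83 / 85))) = 382453760 / 249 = 1535958.88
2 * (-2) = -4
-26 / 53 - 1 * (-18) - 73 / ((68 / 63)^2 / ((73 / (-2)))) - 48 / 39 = 14676627457 / 6371872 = 2303.35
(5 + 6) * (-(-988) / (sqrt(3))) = 10868 * sqrt(3) / 3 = 6274.64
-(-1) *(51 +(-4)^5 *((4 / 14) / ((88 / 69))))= -13737 / 77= -178.40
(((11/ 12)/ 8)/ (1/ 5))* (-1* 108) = -495/ 8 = -61.88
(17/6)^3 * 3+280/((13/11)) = 285629/936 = 305.16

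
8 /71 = 0.11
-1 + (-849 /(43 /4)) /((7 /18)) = -61429 /301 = -204.08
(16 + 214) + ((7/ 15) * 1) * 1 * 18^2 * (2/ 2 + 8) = 1590.80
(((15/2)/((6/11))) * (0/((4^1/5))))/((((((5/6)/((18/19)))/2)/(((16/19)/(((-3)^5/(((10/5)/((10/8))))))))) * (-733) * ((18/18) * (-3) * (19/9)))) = 0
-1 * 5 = -5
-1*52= -52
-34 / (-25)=34 / 25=1.36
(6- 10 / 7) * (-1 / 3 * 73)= -2336 / 21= -111.24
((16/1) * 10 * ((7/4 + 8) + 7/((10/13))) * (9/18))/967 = 1508/967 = 1.56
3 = 3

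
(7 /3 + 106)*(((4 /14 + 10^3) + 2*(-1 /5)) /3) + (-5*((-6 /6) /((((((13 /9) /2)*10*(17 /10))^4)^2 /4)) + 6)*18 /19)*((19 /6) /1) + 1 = 12912137473958282917466093 /358491397752686832543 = 36017.98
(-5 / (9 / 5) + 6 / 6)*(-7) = 112 / 9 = 12.44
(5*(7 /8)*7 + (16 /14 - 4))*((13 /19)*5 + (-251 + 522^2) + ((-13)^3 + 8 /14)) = 55848321045 /7448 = 7498431.93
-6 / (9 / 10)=-20 / 3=-6.67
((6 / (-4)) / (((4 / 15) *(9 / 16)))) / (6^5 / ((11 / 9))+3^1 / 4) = -440 / 279969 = -0.00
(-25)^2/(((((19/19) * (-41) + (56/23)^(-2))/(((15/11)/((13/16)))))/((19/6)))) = -1489600000/18310721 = -81.35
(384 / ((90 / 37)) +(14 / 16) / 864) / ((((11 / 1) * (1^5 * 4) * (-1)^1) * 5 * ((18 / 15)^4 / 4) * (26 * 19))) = -7178825 / 2561974272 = -0.00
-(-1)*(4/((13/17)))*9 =612/13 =47.08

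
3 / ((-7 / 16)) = -48 / 7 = -6.86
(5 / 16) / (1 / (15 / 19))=75 / 304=0.25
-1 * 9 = -9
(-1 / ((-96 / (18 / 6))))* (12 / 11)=3 / 88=0.03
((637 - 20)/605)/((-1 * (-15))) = 617/9075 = 0.07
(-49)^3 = -117649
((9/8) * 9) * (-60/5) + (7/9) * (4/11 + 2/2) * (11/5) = -715/6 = -119.17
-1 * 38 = -38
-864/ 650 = -432/ 325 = -1.33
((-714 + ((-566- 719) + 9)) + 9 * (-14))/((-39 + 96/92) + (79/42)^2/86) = 7383130272/132294049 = 55.81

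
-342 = -342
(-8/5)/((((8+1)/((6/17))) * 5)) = -16/1275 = -0.01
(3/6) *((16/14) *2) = 8/7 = 1.14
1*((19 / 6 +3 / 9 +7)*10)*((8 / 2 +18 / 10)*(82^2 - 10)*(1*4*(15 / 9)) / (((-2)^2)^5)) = 3407355 / 128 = 26619.96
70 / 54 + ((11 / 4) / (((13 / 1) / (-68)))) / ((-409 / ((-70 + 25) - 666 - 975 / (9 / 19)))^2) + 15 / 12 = -154289277241 / 234862524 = -656.93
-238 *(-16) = 3808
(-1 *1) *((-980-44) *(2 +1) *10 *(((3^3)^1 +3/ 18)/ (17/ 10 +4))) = 8345600/ 57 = 146414.04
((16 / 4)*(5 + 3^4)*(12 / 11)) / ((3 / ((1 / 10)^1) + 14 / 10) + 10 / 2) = 10320 / 1001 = 10.31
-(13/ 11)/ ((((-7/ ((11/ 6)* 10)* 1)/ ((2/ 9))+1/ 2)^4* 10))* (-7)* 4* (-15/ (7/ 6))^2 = 35038575000/ 141057847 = 248.40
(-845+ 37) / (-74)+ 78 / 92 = 20027 / 1702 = 11.77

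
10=10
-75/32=-2.34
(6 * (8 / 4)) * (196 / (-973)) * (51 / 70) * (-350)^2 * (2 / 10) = -5997600 / 139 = -43148.20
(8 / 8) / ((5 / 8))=8 / 5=1.60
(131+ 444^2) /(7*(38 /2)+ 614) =197267 /747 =264.08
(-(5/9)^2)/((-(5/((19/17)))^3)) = 6859/1989765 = 0.00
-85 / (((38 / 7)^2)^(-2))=-177236560 / 2401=-73817.81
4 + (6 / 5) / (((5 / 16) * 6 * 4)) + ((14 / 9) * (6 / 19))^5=63006233128 / 15042301425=4.19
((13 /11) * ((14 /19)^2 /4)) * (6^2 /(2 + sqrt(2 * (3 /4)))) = 91728 /19855 - 22932 * sqrt(6) /19855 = 1.79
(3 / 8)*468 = 351 / 2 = 175.50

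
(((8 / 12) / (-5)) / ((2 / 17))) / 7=-17 / 105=-0.16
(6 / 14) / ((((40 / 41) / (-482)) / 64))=-474288 / 35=-13551.09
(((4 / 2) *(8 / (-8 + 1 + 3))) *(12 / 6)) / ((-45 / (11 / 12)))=22 / 135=0.16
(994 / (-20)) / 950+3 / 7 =25021 / 66500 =0.38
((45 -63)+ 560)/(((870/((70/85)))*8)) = 1897/29580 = 0.06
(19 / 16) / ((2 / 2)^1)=19 / 16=1.19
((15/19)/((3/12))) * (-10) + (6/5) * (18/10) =-13974/475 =-29.42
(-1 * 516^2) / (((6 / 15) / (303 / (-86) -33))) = 24311340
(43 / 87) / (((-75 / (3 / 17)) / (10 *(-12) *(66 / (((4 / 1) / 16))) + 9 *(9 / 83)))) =37687479 / 1022975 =36.84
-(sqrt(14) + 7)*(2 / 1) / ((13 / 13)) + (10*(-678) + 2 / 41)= -278552 / 41 - 2*sqrt(14)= -6801.43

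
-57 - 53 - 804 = -914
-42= -42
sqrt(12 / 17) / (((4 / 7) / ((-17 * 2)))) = -7 * sqrt(51) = -49.99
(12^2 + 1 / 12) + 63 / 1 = 2485 / 12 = 207.08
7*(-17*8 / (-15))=952 / 15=63.47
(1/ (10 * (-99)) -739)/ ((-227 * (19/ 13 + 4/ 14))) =66576601/ 35732070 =1.86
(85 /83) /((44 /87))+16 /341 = 2.07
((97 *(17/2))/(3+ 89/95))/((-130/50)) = -46075/572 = -80.55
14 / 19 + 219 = 4175 / 19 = 219.74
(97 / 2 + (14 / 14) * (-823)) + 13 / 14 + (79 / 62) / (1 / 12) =-164547 / 217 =-758.28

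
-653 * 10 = -6530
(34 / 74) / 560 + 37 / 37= 20737 / 20720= 1.00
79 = 79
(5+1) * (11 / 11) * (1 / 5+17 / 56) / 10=423 / 1400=0.30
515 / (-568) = -515 / 568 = -0.91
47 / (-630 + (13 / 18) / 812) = -686952 / 9208067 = -0.07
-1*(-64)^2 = -4096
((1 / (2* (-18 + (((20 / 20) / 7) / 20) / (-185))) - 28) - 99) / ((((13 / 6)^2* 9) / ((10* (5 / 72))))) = -164501325 / 78787969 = -2.09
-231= -231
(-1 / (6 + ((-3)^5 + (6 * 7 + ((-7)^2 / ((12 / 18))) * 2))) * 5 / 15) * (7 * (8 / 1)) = 7 / 18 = 0.39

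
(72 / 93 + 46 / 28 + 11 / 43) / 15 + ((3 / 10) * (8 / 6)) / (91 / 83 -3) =-235413 / 7371490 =-0.03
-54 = -54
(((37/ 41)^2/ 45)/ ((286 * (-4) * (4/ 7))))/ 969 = -9583/ 335420822880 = -0.00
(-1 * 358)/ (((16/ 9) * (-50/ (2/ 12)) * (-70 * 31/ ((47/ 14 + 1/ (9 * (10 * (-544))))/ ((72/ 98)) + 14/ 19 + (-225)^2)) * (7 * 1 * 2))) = -1.12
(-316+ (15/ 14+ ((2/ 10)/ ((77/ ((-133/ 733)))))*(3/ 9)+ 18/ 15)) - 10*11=-143494039/ 338646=-423.73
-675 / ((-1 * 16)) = 675 / 16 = 42.19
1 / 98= 0.01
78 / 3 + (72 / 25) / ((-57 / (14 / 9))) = 36938 / 1425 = 25.92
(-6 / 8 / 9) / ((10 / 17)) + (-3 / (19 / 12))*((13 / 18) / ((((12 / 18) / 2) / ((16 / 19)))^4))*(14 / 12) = -19364727923 / 297131880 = -65.17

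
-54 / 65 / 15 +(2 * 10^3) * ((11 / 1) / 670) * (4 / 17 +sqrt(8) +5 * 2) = 4400 * sqrt(2) / 67 +124389498 / 370175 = 428.90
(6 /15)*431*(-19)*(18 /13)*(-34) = 10023336 /65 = 154205.17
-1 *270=-270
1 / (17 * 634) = 1 / 10778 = 0.00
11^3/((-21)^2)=1331/441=3.02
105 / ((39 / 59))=2065 / 13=158.85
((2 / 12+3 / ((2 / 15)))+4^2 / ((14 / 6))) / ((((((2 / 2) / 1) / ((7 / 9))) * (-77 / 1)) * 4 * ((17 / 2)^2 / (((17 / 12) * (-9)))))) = 155 / 11781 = 0.01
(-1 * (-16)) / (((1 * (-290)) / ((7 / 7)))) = -8 / 145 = -0.06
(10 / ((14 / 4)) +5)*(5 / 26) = 275 / 182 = 1.51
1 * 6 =6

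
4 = 4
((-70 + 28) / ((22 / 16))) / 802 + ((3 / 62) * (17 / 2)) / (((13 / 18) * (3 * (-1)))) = -810291 / 3555266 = -0.23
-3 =-3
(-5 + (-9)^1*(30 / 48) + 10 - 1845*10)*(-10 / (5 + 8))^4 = -6460.08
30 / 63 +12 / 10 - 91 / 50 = -151 / 1050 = -0.14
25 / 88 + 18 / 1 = 1609 / 88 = 18.28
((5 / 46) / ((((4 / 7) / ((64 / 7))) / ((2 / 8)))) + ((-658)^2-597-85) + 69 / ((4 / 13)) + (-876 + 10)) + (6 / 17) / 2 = 675086307 / 1564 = 431640.86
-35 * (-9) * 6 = 1890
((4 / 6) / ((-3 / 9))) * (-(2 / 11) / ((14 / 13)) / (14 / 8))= 104 / 539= 0.19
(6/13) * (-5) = -30/13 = -2.31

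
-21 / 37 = -0.57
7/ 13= 0.54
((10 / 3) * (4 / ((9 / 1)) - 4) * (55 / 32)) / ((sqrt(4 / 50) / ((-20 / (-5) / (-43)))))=5500 * sqrt(2) / 1161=6.70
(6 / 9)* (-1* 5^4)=-1250 / 3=-416.67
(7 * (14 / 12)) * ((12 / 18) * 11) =539 / 9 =59.89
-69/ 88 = -0.78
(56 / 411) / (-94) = -28 / 19317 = -0.00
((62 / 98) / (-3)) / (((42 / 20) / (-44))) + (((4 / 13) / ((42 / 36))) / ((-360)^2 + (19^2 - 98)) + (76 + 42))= 637988099998 / 5211532053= 122.42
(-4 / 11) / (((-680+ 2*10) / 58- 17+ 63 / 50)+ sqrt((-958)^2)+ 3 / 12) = -11600 / 29703069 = -0.00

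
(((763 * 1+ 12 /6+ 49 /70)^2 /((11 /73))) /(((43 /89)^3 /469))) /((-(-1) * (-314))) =-1415086595031087797 /27461717800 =-51529427.45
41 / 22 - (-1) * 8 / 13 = 709 / 286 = 2.48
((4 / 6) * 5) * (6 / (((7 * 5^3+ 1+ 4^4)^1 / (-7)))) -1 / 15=-808 / 4245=-0.19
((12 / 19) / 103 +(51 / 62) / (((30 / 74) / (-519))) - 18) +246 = -500540127 / 606670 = -825.06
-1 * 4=-4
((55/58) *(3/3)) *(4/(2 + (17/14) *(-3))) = -1540/667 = -2.31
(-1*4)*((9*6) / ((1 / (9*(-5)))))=9720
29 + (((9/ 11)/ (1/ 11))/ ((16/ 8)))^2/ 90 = 1169/ 40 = 29.22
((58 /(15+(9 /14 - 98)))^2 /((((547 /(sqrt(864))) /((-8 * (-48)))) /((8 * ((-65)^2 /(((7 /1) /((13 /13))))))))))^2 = 1291331153954342373949440000 /528800530107478729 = 2442000490.60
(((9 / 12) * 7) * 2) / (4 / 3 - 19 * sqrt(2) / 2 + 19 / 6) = -399 * sqrt(2) / 641 - 189 / 641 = -1.18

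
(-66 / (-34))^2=1089 / 289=3.77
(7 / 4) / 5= 7 / 20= 0.35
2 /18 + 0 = 1 /9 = 0.11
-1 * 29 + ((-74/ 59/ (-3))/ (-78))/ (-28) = -5605199/ 193284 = -29.00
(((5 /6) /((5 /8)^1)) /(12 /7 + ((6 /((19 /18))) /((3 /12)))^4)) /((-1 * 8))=-912247 /1462807112904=-0.00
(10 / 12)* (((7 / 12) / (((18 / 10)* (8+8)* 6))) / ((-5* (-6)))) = 35 / 373248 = 0.00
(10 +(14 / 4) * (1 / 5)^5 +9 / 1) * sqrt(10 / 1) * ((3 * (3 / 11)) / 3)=356271 * sqrt(10) / 68750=16.39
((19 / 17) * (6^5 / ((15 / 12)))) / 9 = 65664 / 85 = 772.52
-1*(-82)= 82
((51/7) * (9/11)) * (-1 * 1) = -459/77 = -5.96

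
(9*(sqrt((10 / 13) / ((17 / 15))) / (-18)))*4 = -10*sqrt(1326) / 221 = -1.65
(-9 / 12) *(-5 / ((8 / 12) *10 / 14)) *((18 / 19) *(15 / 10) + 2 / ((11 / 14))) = 52227 / 1672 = 31.24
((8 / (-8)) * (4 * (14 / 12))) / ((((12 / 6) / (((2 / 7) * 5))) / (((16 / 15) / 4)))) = -0.89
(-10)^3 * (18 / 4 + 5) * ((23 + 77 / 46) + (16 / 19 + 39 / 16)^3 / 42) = -86553146227375 / 357095424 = -242381.00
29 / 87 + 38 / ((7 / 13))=1489 / 21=70.90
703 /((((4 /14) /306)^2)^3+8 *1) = 87.87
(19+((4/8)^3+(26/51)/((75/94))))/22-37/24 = -433073/673200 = -0.64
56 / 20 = 14 / 5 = 2.80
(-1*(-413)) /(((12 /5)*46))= 2065 /552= 3.74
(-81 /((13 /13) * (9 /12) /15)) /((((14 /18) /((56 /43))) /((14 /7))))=-233280 /43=-5425.12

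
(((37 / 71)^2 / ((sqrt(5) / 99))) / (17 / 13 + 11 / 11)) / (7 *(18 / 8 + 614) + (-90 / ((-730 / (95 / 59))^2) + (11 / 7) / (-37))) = 1881130776719194 *sqrt(5) / 3482535904760540825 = 0.00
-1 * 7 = -7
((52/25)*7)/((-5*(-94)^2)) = -0.00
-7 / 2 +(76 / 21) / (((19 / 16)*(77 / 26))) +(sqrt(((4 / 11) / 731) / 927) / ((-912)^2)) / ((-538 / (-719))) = -7991 / 3234 +719*sqrt(828223) / 555917695305984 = -2.47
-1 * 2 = -2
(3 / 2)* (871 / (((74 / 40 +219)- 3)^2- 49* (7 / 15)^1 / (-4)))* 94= 147373200 / 56957207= 2.59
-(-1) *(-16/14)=-1.14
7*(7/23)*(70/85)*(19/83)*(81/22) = 527877/356983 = 1.48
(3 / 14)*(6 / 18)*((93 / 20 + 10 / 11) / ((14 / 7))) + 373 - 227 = 900583 / 6160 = 146.20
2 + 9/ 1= 11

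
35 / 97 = 0.36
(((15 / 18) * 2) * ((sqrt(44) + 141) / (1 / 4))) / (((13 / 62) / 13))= 2480 * sqrt(11) / 3 + 58280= 61021.74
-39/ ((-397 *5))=39/ 1985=0.02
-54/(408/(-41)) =369/68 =5.43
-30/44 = -15/22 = -0.68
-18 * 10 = -180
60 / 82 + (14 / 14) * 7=317 / 41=7.73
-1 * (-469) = 469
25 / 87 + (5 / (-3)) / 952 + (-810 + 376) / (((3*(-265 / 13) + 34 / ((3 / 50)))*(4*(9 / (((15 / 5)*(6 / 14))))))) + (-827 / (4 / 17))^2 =13447780492642143 / 1088583440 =12353467.82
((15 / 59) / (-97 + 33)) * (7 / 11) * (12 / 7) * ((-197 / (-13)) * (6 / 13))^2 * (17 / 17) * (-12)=47152935 / 18536089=2.54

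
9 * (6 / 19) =54 / 19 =2.84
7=7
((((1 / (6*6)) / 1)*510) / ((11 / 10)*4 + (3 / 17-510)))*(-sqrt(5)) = 7225*sqrt(5) / 257766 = 0.06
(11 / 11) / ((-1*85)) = -1 / 85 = -0.01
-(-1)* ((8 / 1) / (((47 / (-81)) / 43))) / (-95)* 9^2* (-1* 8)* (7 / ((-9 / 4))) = 56173824 / 4465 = 12580.92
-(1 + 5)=-6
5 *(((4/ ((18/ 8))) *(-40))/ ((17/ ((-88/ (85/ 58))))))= 3266560/ 2601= 1255.89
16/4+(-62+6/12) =-115/2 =-57.50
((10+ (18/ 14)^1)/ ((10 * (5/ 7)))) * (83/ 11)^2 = 544231/ 6050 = 89.96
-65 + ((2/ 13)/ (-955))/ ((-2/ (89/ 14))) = -11297561/ 173810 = -65.00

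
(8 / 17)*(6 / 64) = 3 / 68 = 0.04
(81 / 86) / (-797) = -0.00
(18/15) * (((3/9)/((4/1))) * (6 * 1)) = 3/5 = 0.60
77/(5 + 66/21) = 539/57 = 9.46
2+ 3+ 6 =11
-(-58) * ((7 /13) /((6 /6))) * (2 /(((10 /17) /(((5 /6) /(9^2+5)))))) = 3451 /3354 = 1.03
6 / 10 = 3 / 5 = 0.60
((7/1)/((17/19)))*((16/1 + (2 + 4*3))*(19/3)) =25270/17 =1486.47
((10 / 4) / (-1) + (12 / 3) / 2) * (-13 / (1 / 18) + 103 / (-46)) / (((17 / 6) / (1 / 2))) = 32601 / 1564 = 20.84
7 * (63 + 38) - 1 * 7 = 700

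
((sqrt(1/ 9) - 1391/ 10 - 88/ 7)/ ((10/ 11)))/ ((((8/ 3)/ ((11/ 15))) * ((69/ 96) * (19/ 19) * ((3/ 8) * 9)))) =-30764008/ 1630125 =-18.87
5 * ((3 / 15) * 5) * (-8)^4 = 20480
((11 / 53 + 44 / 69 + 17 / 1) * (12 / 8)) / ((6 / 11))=179465 / 3657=49.07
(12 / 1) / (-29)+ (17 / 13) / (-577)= -90505 / 217529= -0.42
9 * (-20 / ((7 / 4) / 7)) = -720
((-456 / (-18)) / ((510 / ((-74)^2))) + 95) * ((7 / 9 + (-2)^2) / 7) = 1724687 / 6885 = 250.50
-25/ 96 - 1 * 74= -7129/ 96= -74.26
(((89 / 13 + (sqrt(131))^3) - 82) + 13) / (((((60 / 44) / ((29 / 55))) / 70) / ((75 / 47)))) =-1640240 / 611 + 265930*sqrt(131) / 47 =62075.23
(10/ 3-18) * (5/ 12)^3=-1375/ 1296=-1.06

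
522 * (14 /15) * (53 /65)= 129108 /325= 397.26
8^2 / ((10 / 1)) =32 / 5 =6.40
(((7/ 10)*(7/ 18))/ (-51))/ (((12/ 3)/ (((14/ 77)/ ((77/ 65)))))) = -0.00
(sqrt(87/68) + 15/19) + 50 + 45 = 96.92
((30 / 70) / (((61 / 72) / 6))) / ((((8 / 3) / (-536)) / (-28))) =1041984 / 61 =17081.70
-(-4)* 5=20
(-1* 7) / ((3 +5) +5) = -7 / 13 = -0.54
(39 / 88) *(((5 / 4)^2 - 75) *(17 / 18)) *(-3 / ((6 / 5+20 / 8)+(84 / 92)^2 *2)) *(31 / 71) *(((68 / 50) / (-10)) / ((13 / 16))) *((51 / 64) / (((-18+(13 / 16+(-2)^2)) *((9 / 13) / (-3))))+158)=-2704824313231 / 13611377056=-198.72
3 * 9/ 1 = 27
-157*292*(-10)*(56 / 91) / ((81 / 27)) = 3667520 / 39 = 94038.97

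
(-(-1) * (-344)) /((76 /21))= -1806 /19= -95.05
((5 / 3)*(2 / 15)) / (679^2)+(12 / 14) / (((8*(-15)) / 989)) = -586246523 / 82987380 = -7.06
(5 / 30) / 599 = 1 / 3594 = 0.00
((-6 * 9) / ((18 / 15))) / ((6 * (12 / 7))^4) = -12005 / 2985984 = -0.00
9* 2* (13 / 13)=18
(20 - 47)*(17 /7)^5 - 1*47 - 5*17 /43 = -2329.94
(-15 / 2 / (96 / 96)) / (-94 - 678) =15 / 1544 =0.01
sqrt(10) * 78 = 246.66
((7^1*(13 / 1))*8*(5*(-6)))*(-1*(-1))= -21840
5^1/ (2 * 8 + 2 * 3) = 0.23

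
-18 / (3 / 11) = -66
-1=-1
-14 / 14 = -1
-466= -466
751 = 751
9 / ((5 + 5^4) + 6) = 3 / 212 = 0.01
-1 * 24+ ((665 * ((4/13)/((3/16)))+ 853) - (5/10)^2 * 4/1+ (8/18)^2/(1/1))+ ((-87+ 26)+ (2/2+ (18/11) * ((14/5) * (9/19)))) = 2048531644/1100385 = 1861.65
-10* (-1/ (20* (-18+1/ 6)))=-3/ 107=-0.03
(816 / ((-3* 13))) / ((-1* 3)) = 272 / 39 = 6.97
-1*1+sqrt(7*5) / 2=1.96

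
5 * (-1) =-5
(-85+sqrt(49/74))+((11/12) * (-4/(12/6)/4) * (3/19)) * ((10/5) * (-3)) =-6427/76+7 * sqrt(74)/74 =-83.75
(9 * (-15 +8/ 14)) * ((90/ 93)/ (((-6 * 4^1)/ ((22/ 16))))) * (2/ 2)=49995/ 6944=7.20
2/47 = 0.04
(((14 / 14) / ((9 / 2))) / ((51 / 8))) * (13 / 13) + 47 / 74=22757 / 33966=0.67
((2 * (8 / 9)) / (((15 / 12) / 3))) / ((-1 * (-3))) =1.42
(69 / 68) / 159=23 / 3604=0.01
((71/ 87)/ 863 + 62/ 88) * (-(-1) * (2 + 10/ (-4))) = -2330635/ 6607128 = -0.35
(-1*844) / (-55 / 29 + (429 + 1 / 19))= -465044 / 235363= -1.98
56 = 56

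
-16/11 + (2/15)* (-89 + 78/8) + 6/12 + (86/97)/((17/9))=-3007039/272085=-11.05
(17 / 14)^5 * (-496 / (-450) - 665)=-1752.69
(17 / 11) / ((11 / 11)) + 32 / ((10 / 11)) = 36.75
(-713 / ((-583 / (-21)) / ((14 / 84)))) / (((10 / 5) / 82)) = -175.50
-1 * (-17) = 17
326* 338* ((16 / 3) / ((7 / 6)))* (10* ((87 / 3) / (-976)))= -63909040 / 427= -149669.88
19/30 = 0.63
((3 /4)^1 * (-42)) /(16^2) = -63 /512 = -0.12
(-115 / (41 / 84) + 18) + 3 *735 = 1987.39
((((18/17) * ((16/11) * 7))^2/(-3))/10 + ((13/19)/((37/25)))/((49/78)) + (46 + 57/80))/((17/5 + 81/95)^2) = 398913053932705/165563168818432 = 2.41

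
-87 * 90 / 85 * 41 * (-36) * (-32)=-4350900.71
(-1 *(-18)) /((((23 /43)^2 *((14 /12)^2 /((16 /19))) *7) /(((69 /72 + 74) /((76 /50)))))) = 2566042200 /9357481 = 274.22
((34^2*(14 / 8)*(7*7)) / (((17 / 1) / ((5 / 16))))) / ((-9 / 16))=-29155 / 9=-3239.44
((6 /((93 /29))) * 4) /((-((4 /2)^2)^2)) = -29 /62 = -0.47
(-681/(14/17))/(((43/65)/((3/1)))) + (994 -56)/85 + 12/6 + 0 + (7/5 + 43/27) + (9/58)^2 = -3733.97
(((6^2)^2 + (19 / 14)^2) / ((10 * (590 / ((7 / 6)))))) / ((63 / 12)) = 254377 / 5203800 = 0.05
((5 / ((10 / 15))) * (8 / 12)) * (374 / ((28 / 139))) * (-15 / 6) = -23208.04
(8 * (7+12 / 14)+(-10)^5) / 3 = -699560 / 21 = -33312.38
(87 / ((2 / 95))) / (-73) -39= -13959 / 146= -95.61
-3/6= -1/2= -0.50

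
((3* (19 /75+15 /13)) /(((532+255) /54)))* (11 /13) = 814968 /3325075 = 0.25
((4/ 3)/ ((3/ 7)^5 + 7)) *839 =14101073/ 88419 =159.48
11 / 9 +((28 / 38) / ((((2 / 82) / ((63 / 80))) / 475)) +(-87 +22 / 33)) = 807517 / 72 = 11215.51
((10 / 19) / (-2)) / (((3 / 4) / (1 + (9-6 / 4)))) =-170 / 57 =-2.98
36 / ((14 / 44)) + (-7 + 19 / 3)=2362 / 21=112.48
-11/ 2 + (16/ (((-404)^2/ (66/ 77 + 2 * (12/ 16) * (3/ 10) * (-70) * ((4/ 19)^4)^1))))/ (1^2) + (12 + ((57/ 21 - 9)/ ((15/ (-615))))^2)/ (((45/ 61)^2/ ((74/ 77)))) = 2382921311745011340997/ 20314165193818650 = 117303.43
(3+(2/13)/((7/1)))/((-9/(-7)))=275/117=2.35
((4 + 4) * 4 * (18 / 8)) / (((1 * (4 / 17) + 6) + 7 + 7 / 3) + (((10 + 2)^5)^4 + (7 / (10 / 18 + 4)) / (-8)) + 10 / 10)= 1204416 / 64131137153661363844034075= 0.00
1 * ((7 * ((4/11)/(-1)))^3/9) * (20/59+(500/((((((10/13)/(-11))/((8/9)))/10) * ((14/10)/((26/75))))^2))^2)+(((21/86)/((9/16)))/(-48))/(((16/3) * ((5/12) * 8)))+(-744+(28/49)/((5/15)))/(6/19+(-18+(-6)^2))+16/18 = -471743471352442390522098473381/1049160919370921280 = -449638813877.38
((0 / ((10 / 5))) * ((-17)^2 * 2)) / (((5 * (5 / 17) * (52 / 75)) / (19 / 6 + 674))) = 0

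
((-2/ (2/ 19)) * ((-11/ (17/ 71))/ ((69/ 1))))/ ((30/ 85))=14839/ 414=35.84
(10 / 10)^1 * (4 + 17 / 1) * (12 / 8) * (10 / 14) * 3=135 / 2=67.50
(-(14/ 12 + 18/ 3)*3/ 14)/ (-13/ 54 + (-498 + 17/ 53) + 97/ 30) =307665/ 99105524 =0.00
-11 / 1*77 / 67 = -12.64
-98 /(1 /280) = -27440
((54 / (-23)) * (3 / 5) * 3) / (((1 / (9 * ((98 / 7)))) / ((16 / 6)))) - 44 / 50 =-816986 / 575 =-1420.85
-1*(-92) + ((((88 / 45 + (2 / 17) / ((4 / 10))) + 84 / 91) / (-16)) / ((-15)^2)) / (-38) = 125163823553 / 1360476000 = 92.00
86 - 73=13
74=74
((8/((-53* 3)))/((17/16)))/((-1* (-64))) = -2/2703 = -0.00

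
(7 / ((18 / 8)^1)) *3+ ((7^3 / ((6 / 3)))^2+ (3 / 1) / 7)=2471449 / 84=29422.01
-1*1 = -1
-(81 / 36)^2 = -81 / 16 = -5.06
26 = 26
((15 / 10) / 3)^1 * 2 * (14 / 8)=7 / 4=1.75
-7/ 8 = -0.88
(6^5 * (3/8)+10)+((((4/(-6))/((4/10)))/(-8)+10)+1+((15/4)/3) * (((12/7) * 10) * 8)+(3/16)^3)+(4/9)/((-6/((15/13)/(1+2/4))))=31284416803/10063872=3108.59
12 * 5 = 60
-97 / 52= -1.87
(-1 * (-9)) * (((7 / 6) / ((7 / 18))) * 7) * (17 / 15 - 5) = -3654 / 5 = -730.80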